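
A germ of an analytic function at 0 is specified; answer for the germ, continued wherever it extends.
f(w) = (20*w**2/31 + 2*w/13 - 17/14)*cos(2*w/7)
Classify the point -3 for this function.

The point is a regular point.

There is no denominator, hence no pole anywhere.
The factor cos(2*w/7) is entire.
So the germ continues analytically to -3.


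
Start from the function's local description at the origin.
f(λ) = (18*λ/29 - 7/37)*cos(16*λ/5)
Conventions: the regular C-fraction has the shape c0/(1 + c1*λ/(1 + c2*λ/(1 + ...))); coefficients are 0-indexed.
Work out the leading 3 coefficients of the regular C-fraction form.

The regular C-fraction coefficients are [-7/37, 666/203, -8181826/1689975].

Taylor coefficients (expand at 0): a_0 = -7/37, a_1 = 18/29, a_2 = 896/925.
c0 = a_0 = -7/37. Peel one level at a time: if S = 1 + c*λ/S' with S'(0) = 1, then c is the λ-coefficient of S and S' = c*λ/(S - 1).
S_1 = c0/f = 1 + (666/203)*λ + (16363652/1030225)*λ^2 + ...; c1 = 666/203.
S_2 = c1*λ/(S_1 - 1) = 1 + (-8181826/1689975)*λ + ...; c2 = -8181826/1689975.


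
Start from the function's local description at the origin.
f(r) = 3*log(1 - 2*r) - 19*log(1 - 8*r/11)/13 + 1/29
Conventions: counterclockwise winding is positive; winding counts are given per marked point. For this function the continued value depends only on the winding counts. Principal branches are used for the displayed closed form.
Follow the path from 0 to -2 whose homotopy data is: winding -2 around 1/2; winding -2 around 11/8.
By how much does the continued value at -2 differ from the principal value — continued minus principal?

Continued minus principal equals -(80/13)*pi*i.

The rational part is single-valued and drops out of the difference; each branch term changes only by its own monodromy.
(3)*log(1 - r/(1/2)): each positive loop around 1/2 adds 2*pi*i to the log, so winding -2 contributes (3)*(-2)*2*pi*i = -(12)*pi*i.
(-19/13)*log(1 - r/(11/8)): each positive loop around 11/8 adds 2*pi*i to the log, so winding -2 contributes (-19/13)*(-2)*2*pi*i = (76/13)*pi*i.
Summing the contributions at r = -2 gives -(80/13)*pi*i.


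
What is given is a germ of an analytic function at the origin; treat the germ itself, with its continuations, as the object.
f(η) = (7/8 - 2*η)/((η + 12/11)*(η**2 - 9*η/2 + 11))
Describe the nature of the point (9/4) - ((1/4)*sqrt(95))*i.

The denominator factor η**2 - 9*η/2 + 11 vanishes at (9/4) - ((1/4)*sqrt(95))*i and appears to the power 1; the numerator there equals (-29/8) + ((1/2)*sqrt(95))*i, nonzero, and no other factor vanishes.
Hence a pole whose order is the multiplicity, 1.

The point is a pole of order 1.


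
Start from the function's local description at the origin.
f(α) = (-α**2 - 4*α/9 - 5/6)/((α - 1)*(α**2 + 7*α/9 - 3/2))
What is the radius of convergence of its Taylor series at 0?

The radius of convergence is -7/18 + (1/18)*sqrt(535).

Denominator factor (α**2 + 7*α/9 - 3/2): discriminant 535/81, real irrational roots -7/18 + (1/18)*sqrt(535) and -7/18 - (1/18)*sqrt(535); poles of order 1, moduli -7/18 + (1/18)*sqrt(535) and 7/18 + (1/18)*sqrt(535).
Denominator factor (α - 1): pole of order 1 at 1, modulus 1.
The radius of convergence is the smallest modulus among the singular points: -7/18 + (1/18)*sqrt(535).


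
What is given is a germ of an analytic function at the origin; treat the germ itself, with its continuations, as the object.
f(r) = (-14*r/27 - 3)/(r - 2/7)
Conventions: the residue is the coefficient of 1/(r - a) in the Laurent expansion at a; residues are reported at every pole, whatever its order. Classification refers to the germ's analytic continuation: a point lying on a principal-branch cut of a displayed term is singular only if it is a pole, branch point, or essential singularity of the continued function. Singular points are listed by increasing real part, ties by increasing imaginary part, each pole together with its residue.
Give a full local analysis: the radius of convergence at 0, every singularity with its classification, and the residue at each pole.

Denominator factor (r - 2/7): pole of order 1 at 2/7, modulus 2/7.
The radius of convergence is the smallest modulus among the singular points: 2/7.
At the order-1 pole 2/7 set g(r) = (r - (2/7))*f(r) = -14*r/27 - 3.
Simple pole: residue = g(a) at a = 2/7, which is -85/27.

Radius of convergence at 0: 2/7.
At 2/7: a pole of order 1; residue -85/27.


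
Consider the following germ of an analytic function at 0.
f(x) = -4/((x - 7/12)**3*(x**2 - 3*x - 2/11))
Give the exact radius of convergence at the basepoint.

The radius of convergence is -3/2 + (1/22)*sqrt(1177).

Denominator factor (x**2 - 3*x - 2/11): discriminant 107/11, real irrational roots 3/2 + (1/22)*sqrt(1177) and 3/2 - (1/22)*sqrt(1177); poles of order 1, moduli 3/2 + (1/22)*sqrt(1177) and -3/2 + (1/22)*sqrt(1177).
Denominator factor (x - 7/12)^3: pole of order 3 at 7/12, modulus 7/12.
The radius of convergence is the smallest modulus among the singular points: -3/2 + (1/22)*sqrt(1177).


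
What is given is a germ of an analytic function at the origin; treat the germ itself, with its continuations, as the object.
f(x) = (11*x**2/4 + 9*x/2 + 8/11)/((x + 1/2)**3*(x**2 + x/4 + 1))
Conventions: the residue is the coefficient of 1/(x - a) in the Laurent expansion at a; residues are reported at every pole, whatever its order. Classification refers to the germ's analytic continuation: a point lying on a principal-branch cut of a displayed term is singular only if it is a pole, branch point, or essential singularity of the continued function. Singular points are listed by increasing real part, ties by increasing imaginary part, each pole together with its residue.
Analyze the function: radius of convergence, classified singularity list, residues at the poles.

Denominator factor (x**2 + x/4 + 1): discriminant -63/16, complex-conjugate roots (-1/8) + ((3/8)*sqrt(7))*i and (-1/8) - ((3/8)*sqrt(7))*i; poles of order 1, moduli 1 and 1.
Denominator factor (x + 1/2)^3: pole of order 3 at -1/2, modulus 1/2.
The radius of convergence is the smallest modulus among the singular points: 1/2.
At the order-3 pole -1/2 set g(x) = (x - (-1/2))^3*f(x) = (11*x**2/4 + 9*x/2 + 8/11)/(x**2 + x/4 + 1).
Order-3 pole: residue = g''(a)/2; g''(-1/2) = 2264/297, so the residue is 1132/297.
The factor x**2 + x/4 + 1 splits as (x - a)(x - a') with a = (-1/8) - ((3/8)*sqrt(7))*i, a' = (-1/8) + ((3/8)*sqrt(7))*i. At the order-1 pole a set g(x) = (x - a)*f(x) = [(11*x**2/4 + 9*x/2 + 8/11)/(x + 1/2)**3] / (x - a').
Simple pole: residue = g(a) at a = (-1/8) - ((3/8)*sqrt(7))*i, which is (-566/297) + ((146/2079)*sqrt(7))*i.
The factor x**2 + x/4 + 1 splits as (x - a)(x - a') with a = (-1/8) + ((3/8)*sqrt(7))*i, a' = (-1/8) - ((3/8)*sqrt(7))*i. At the order-1 pole a set g(x) = (x - a)*f(x) = [(11*x**2/4 + 9*x/2 + 8/11)/(x + 1/2)**3] / (x - a').
Simple pole: residue = g(a) at a = (-1/8) + ((3/8)*sqrt(7))*i, which is (-566/297) - ((146/2079)*sqrt(7))*i.
List the singular points by increasing real part (a conjugate pair: the negative imaginary part first).

Radius of convergence at 0: 1/2.
At -1/2: a pole of order 3; residue 1132/297.
At (-1/8) - ((3/8)*sqrt(7))*i: a pole of order 1; residue (-566/297) + ((146/2079)*sqrt(7))*i.
At (-1/8) + ((3/8)*sqrt(7))*i: a pole of order 1; residue (-566/297) - ((146/2079)*sqrt(7))*i.


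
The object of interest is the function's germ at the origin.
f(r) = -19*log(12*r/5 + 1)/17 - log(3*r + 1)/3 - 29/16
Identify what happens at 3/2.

The point is a regular point.

There is no denominator, hence no pole anywhere.
Branch term log(1 - r/(-1/3)): argument at 3/2 is 11/2, nonzero, so 3/2 is not its branch point (a point on a principal cut is still regular for the continued germ).
Branch term log(1 - r/(-5/12)): argument at 3/2 is 23/5, nonzero, so 3/2 is not its branch point (a point on a principal cut is still regular for the continued germ).
So the germ continues analytically to 3/2.


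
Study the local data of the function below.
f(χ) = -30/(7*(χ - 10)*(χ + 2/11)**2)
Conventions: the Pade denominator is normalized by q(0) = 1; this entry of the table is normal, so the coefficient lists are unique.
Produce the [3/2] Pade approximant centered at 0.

The Pade approximant has numerator coefficients [363/28, 5825787/4493608, 2327919/17974432, 483153/35948864]; denominator coefficients [1, 4413366/401215, 19418817/641944].

Taylor coefficients needed (expand at 0): a_0 = 363/28, a_1 = -39567/280, a_2 = 1627329/1400, a_3 = -119160921/14000, a_4 = 16370062533/280000, a_5 = -154254758031/400000.
Write the denominator as Q(χ) = 1 + q1*χ + q2*χ^2. Requiring Q*f - P = O(χ^6) with deg P <= 3 kills the coefficients of χ^4..χ^5 in Q*f:
  χ^4: a_4 + q1*a_3 + q2*a_2 = 0, i.e. 16370062533/280000 + (-119160921/14000)*q1 + (1627329/1400)*q2 = 0.
  χ^5: a_5 + q1*a_4 + q2*a_3 = 0, i.e. -154254758031/400000 + (16370062533/280000)*q1 + (-119160921/14000)*q2 = 0.
Solving this linear system: q1 = 4413366/401215, q2 = 19418817/641944.
The numerator is Q*f truncated at degree 3: P0 = a_0 = 363/28; P1 = a_1 + q1*a_0 = 5825787/4493608; P2 = a_2 + q1*a_1 + q2*a_0 = 2327919/17974432; P3 = a_3 + q1*a_2 + q2*a_1 = 483153/35948864.


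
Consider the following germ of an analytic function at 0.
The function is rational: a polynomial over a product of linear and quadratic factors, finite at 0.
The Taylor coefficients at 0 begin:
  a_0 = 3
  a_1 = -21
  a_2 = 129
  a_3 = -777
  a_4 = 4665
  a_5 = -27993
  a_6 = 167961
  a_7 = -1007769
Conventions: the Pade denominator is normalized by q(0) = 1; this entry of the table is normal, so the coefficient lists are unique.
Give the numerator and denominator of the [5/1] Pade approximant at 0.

Taylor coefficients needed (read off): a_0 = 3, a_1 = -21, a_2 = 129, a_3 = -777, a_4 = 4665, a_5 = -27993, a_6 = 167961.
Write the denominator as Q(χ) = 1 + q1*χ. Requiring Q*f - P = O(χ^7) with deg P <= 5 kills the coefficients of χ^6..χ^6 in Q*f:
  χ^6: a_6 + q1*a_5 = 0, i.e. 167961 + (-27993)*q1 = 0.
Solving this linear system: q1 = 55987/9331.
The numerator is Q*f truncated at degree 5: P0 = a_0 = 3; P1 = a_1 + q1*a_0 = -27990/9331; P2 = a_2 + q1*a_1 = 3996/1333; P3 = a_3 + q1*a_2 = -648/217; P4 = a_4 + q1*a_3 = 3888/1333; P5 = a_5 + q1*a_4 = -23328/9331.

The Pade approximant has numerator coefficients [3, -27990/9331, 3996/1333, -648/217, 3888/1333, -23328/9331]; denominator coefficients [1, 55987/9331].


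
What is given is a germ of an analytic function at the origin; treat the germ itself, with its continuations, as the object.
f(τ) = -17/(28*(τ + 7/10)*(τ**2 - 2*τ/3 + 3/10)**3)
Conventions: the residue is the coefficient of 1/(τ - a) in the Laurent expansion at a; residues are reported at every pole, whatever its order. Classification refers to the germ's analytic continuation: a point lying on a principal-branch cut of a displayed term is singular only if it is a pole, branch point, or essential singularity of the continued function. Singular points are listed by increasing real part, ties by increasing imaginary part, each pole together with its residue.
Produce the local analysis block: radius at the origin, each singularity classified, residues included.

Denominator factor (τ + 7/10): pole of order 1 at -7/10, modulus 7/10.
Denominator factor (τ**2 - 2*τ/3 + 3/10)^3: discriminant -34/45, complex-conjugate roots (1/3) + ((1/30)*sqrt(170))*i and (1/3) - ((1/30)*sqrt(170))*i; poles of order 3, moduli (1/10)*sqrt(30) and (1/10)*sqrt(30).
The radius of convergence is the smallest modulus among the singular points: (1/10)*sqrt(30).
At the order-1 pole -7/10 set g(τ) = (τ - (-7/10))*f(τ) = -17/(28*(τ**2 - 2*τ/3 + 3/10)**3).
Simple pole: residue = g(a) at a = -7/10, which is -114750000/375078431.
The factor τ**2 - 2*τ/3 + 3/10 splits as (τ - a)(τ - a') with a = (1/3) - ((1/30)*sqrt(170))*i, a' = (1/3) + ((1/30)*sqrt(170))*i. At the order-3 pole a set g(τ) = (τ - a)^3*f(τ) = [-17/(28*(τ + 7/10))] / (τ - a')^3.
Order-3 pole: residue = g''(a)/2; g''((1/3) - ((1/30)*sqrt(170))*i) = (114750000/375078431) - ((72307279125/61941523748)*sqrt(170))*i, so the residue is (57375000/375078431) - ((72307279125/123883047496)*sqrt(170))*i.
The factor τ**2 - 2*τ/3 + 3/10 splits as (τ - a)(τ - a') with a = (1/3) + ((1/30)*sqrt(170))*i, a' = (1/3) - ((1/30)*sqrt(170))*i. At the order-3 pole a set g(τ) = (τ - a)^3*f(τ) = [-17/(28*(τ + 7/10))] / (τ - a')^3.
Order-3 pole: residue = g''(a)/2; g''((1/3) + ((1/30)*sqrt(170))*i) = (114750000/375078431) + ((72307279125/61941523748)*sqrt(170))*i, so the residue is (57375000/375078431) + ((72307279125/123883047496)*sqrt(170))*i.
List the singular points by increasing real part (a conjugate pair: the negative imaginary part first).

Radius of convergence at 0: (1/10)*sqrt(30).
At -7/10: a pole of order 1; residue -114750000/375078431.
At (1/3) - ((1/30)*sqrt(170))*i: a pole of order 3; residue (57375000/375078431) - ((72307279125/123883047496)*sqrt(170))*i.
At (1/3) + ((1/30)*sqrt(170))*i: a pole of order 3; residue (57375000/375078431) + ((72307279125/123883047496)*sqrt(170))*i.


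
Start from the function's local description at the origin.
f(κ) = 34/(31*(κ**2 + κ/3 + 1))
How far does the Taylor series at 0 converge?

Denominator factor (κ**2 + κ/3 + 1): discriminant -35/9, complex-conjugate roots (-1/6) + ((1/6)*sqrt(35))*i and (-1/6) - ((1/6)*sqrt(35))*i; poles of order 1, moduli 1 and 1.
The radius of convergence is the smallest modulus among the singular points: 1.

The radius of convergence is 1.


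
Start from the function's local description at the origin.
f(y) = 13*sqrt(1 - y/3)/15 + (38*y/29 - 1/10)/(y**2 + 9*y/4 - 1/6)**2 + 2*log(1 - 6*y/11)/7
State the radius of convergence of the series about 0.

Denominator factor (y**2 + 9*y/4 - 1/6)^2: discriminant 275/48, real irrational roots -9/8 + (5/24)*sqrt(33) and -9/8 - (5/24)*sqrt(33); poles of order 2, moduli -9/8 + (5/24)*sqrt(33) and 9/8 + (5/24)*sqrt(33).
Branch term (2/7)*log(1 - y/(11/6)): its argument vanishes at y = 11/6, a logarithmic branch point, modulus 11/6.
Branch term (13/15)*sqrt(1 - y/(3)): its argument vanishes at y = 3, a square-root branch point, modulus 3.
The radius of convergence is the smallest modulus among the singular points: -9/8 + (5/24)*sqrt(33).

The radius of convergence is -9/8 + (5/24)*sqrt(33).


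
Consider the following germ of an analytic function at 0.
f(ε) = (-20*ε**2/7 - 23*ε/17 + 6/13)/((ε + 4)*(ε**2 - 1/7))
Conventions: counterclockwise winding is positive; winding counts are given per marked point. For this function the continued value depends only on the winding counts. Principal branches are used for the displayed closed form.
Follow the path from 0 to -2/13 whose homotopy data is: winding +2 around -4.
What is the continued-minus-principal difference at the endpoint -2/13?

The function is rational, hence single-valued: continuing it around any pole returns the same value, so the difference is 0.

Continued minus principal equals 0.


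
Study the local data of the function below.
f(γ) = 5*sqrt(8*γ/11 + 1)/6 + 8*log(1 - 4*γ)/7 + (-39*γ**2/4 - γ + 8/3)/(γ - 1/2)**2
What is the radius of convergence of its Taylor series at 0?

Denominator factor (γ - 1/2)^2: pole of order 2 at 1/2, modulus 1/2.
Branch term (5/6)*sqrt(1 - γ/(-11/8)): its argument vanishes at γ = -11/8, a square-root branch point, modulus 11/8.
Branch term (8/7)*log(1 - γ/(1/4)): its argument vanishes at γ = 1/4, a logarithmic branch point, modulus 1/4.
The radius of convergence is the smallest modulus among the singular points: 1/4.

The radius of convergence is 1/4.


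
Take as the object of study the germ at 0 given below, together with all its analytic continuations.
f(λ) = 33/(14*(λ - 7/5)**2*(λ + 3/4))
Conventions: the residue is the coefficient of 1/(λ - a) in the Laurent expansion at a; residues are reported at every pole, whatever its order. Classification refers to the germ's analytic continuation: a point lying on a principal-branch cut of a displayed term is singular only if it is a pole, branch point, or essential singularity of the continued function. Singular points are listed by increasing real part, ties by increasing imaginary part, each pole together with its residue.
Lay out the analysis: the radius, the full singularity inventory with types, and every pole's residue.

Radius of convergence at 0: 3/4.
At -3/4: a pole of order 1; residue 6600/12943.
At 7/5: a pole of order 2; residue -6600/12943.

Denominator factor (λ + 3/4): pole of order 1 at -3/4, modulus 3/4.
Denominator factor (λ - 7/5)^2: pole of order 2 at 7/5, modulus 7/5.
The radius of convergence is the smallest modulus among the singular points: 3/4.
At the order-1 pole -3/4 set g(λ) = (λ - (-3/4))*f(λ) = 33/(14*(λ - 7/5)**2).
Simple pole: residue = g(a) at a = -3/4, which is 6600/12943.
At the order-2 pole 7/5 set g(λ) = (λ - (7/5))^2*f(λ) = 33/(14*(λ + 3/4)).
Order-2 pole: residue = g'(a); g'(7/5) = -6600/12943, so the residue is -6600/12943.
List the singular points by increasing real part (a conjugate pair: the negative imaginary part first).


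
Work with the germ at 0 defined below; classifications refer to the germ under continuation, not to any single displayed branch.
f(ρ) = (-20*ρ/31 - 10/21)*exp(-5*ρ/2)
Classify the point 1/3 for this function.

The point is a regular point.

There is no denominator, hence no pole anywhere.
The factor exp(-5*ρ/2) is entire.
So the germ continues analytically to 1/3.


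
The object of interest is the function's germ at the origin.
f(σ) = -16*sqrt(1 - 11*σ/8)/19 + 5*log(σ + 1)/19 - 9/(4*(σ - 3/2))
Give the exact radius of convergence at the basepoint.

The radius of convergence is 8/11.

Denominator factor (σ - 3/2): pole of order 1 at 3/2, modulus 3/2.
Branch term (-16/19)*sqrt(1 - σ/(8/11)): its argument vanishes at σ = 8/11, a square-root branch point, modulus 8/11.
Branch term (5/19)*log(1 - σ/(-1)): its argument vanishes at σ = -1, a logarithmic branch point, modulus 1.
The radius of convergence is the smallest modulus among the singular points: 8/11.


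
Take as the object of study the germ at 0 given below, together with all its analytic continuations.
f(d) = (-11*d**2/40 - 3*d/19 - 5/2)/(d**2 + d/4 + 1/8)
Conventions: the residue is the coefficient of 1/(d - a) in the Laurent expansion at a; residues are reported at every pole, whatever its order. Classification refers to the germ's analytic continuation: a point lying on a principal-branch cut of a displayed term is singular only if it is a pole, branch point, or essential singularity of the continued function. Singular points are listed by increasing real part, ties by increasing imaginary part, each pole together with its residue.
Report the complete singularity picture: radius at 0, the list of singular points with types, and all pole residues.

Denominator factor (d**2 + d/4 + 1/8): discriminant -7/16, complex-conjugate roots (-1/8) + ((1/8)*sqrt(7))*i and (-1/8) - ((1/8)*sqrt(7))*i; poles of order 1, moduli (1/4)*sqrt(2) and (1/4)*sqrt(2).
The radius of convergence is the smallest modulus among the singular points: (1/4)*sqrt(2).
The factor d**2 + d/4 + 1/8 splits as (d - a)(d - a') with a = (-1/8) - ((1/8)*sqrt(7))*i, a' = (-1/8) + ((1/8)*sqrt(7))*i. At the order-1 pole a set g(d) = (d - a)*f(d) = [-11*d**2/40 - 3*d/19 - 5/2] / (d - a').
Simple pole: residue = g(a) at a = (-1/8) - ((1/8)*sqrt(7))*i, which is (-271/6080) - ((59693/42560)*sqrt(7))*i.
The factor d**2 + d/4 + 1/8 splits as (d - a)(d - a') with a = (-1/8) + ((1/8)*sqrt(7))*i, a' = (-1/8) - ((1/8)*sqrt(7))*i. At the order-1 pole a set g(d) = (d - a)*f(d) = [-11*d**2/40 - 3*d/19 - 5/2] / (d - a').
Simple pole: residue = g(a) at a = (-1/8) + ((1/8)*sqrt(7))*i, which is (-271/6080) + ((59693/42560)*sqrt(7))*i.
List the singular points by increasing real part (a conjugate pair: the negative imaginary part first).

Radius of convergence at 0: (1/4)*sqrt(2).
At (-1/8) - ((1/8)*sqrt(7))*i: a pole of order 1; residue (-271/6080) - ((59693/42560)*sqrt(7))*i.
At (-1/8) + ((1/8)*sqrt(7))*i: a pole of order 1; residue (-271/6080) + ((59693/42560)*sqrt(7))*i.


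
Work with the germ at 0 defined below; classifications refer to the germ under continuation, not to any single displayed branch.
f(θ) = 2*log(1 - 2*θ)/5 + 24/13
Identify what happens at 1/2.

The point is a logarithmic branch point.

The term (2/5)*log(1 - θ/(1/2)) has argument 1 - 1/2/(1/2) = 0 at 1/2: a logarithmic (infinitely-sheeted) branch point; the remaining terms are analytic or single-valued there.


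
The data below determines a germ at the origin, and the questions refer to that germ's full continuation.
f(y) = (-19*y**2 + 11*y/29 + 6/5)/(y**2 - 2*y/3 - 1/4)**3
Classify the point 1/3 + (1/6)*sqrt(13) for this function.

The denominator factor y**2 - 2*y/3 - 1/4 vanishes at 1/3 + (1/6)*sqrt(13) and appears to the power 3; the numerator there equals -39911/5220 - (1069/522)*sqrt(13), nonzero, and no other factor vanishes.
Hence a pole whose order is the multiplicity, 3.

The point is a pole of order 3.


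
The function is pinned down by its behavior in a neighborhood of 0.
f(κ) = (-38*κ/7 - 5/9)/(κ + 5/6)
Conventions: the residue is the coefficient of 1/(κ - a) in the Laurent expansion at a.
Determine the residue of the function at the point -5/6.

At the order-1 pole -5/6 set g(κ) = (κ - (-5/6))*f(κ) = -38*κ/7 - 5/9.
Simple pole: residue = g(a) at a = -5/6, which is 250/63.

The residue is 250/63.


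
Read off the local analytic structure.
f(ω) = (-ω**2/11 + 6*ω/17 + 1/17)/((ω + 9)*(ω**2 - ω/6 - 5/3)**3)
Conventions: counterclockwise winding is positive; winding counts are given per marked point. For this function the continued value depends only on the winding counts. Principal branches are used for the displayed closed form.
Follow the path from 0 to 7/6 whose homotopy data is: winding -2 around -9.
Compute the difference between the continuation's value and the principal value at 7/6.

The function is rational, hence single-valued: continuing it around any pole returns the same value, so the difference is 0.

Continued minus principal equals 0.


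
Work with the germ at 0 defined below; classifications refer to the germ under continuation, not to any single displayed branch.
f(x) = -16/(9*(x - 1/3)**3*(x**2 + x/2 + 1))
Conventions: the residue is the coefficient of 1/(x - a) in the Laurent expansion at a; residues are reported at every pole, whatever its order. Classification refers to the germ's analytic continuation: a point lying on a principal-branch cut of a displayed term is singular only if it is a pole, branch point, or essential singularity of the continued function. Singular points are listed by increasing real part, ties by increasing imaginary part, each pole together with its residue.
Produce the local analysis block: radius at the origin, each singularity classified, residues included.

Radius of convergence at 0: 1/3.
At (-1/4) - ((1/4)*sqrt(15))*i: a pole of order 1; residue (432/12167) - ((9968/60835)*sqrt(15))*i.
At (-1/4) + ((1/4)*sqrt(15))*i: a pole of order 1; residue (432/12167) + ((9968/60835)*sqrt(15))*i.
At 1/3: a pole of order 3; residue -864/12167.

Denominator factor (x**2 + x/2 + 1): discriminant -15/4, complex-conjugate roots (-1/4) + ((1/4)*sqrt(15))*i and (-1/4) - ((1/4)*sqrt(15))*i; poles of order 1, moduli 1 and 1.
Denominator factor (x - 1/3)^3: pole of order 3 at 1/3, modulus 1/3.
The radius of convergence is the smallest modulus among the singular points: 1/3.
The factor x**2 + x/2 + 1 splits as (x - a)(x - a') with a = (-1/4) - ((1/4)*sqrt(15))*i, a' = (-1/4) + ((1/4)*sqrt(15))*i. At the order-1 pole a set g(x) = (x - a)*f(x) = [-16/(9*(x - 1/3)**3)] / (x - a').
Simple pole: residue = g(a) at a = (-1/4) - ((1/4)*sqrt(15))*i, which is (432/12167) - ((9968/60835)*sqrt(15))*i.
The factor x**2 + x/2 + 1 splits as (x - a)(x - a') with a = (-1/4) + ((1/4)*sqrt(15))*i, a' = (-1/4) - ((1/4)*sqrt(15))*i. At the order-1 pole a set g(x) = (x - a)*f(x) = [-16/(9*(x - 1/3)**3)] / (x - a').
Simple pole: residue = g(a) at a = (-1/4) + ((1/4)*sqrt(15))*i, which is (432/12167) + ((9968/60835)*sqrt(15))*i.
At the order-3 pole 1/3 set g(x) = (x - (1/3))^3*f(x) = -16/(9*(x**2 + x/2 + 1)).
Order-3 pole: residue = g''(a)/2; g''(1/3) = -1728/12167, so the residue is -864/12167.
List the singular points by increasing real part (a conjugate pair: the negative imaginary part first).


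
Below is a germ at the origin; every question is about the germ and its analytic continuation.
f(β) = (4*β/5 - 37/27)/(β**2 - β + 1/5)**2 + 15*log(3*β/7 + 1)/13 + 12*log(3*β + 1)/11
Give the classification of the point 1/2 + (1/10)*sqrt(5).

The denominator factor β**2 - β + 1/5 vanishes at 1/2 + (1/10)*sqrt(5) and appears to the power 2; the numerator there equals -131/135 + (2/25)*sqrt(5), nonzero, and no other factor vanishes.
The branch terms are analytic at this point.
Hence a pole whose order is the multiplicity, 2.

The point is a pole of order 2.


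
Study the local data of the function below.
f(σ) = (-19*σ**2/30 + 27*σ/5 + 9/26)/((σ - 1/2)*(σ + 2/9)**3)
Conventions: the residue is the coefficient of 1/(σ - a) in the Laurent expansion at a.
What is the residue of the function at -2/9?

The residue is -218943/28561.

At the order-3 pole -2/9 set g(σ) = (σ - (-2/9))^3*f(σ) = (-19*σ**2/30 + 27*σ/5 + 9/26)/(σ - 1/2).
Order-3 pole: residue = g''(a)/2; g''(-2/9) = -437886/28561, so the residue is -218943/28561.


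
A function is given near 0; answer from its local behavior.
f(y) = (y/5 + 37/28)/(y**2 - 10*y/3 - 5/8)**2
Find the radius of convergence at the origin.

Denominator factor (y**2 - 10*y/3 - 5/8)^2: discriminant 245/18, real irrational roots 5/3 + (7/12)*sqrt(10) and 5/3 - (7/12)*sqrt(10); poles of order 2, moduli 5/3 + (7/12)*sqrt(10) and -5/3 + (7/12)*sqrt(10).
The radius of convergence is the smallest modulus among the singular points: -5/3 + (7/12)*sqrt(10).

The radius of convergence is -5/3 + (7/12)*sqrt(10).


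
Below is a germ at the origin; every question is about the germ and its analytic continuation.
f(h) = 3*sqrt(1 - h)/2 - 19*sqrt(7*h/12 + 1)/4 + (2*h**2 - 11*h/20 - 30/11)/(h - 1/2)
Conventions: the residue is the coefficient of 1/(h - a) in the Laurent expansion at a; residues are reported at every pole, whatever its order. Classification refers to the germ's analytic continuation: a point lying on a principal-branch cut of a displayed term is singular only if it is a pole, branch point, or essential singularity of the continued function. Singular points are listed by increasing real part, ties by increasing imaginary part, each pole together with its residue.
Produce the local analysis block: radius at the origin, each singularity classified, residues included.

Radius of convergence at 0: 1/2.
At -12/7: an algebraic (square-root) branch point.
At 1/2: a pole of order 1; residue -1101/440.
At 1: an algebraic (square-root) branch point.

Denominator factor (h - 1/2): pole of order 1 at 1/2, modulus 1/2.
Branch term (-19/4)*sqrt(1 - h/(-12/7)): its argument vanishes at h = -12/7, a square-root branch point, modulus 12/7.
Branch term (3/2)*sqrt(1 - h/(1)): its argument vanishes at h = 1, a square-root branch point, modulus 1.
The radius of convergence is the smallest modulus among the singular points: 1/2.
The branch terms are analytic at 1/2 and contribute nothing to the residue; only the rational part matters.
At the order-1 pole 1/2 set g(h) = (h - (1/2))*(rational part) = 2*h**2 - 11*h/20 - 30/11.
Simple pole: residue = g(a) at a = 1/2, which is -1101/440.
List the singular points by increasing real part (a conjugate pair: the negative imaginary part first).


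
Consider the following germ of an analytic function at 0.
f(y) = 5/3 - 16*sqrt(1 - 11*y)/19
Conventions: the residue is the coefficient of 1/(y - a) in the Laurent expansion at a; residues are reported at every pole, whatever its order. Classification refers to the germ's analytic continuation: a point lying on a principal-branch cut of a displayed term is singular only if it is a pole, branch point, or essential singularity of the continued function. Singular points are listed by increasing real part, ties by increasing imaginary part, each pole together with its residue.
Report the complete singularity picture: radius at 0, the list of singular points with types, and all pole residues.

Branch term (-16/19)*sqrt(1 - y/(1/11)): its argument vanishes at y = 1/11, a square-root branch point, modulus 1/11.
The radius of convergence is the smallest modulus among the singular points: 1/11.

Radius of convergence at 0: 1/11.
At 1/11: an algebraic (square-root) branch point.


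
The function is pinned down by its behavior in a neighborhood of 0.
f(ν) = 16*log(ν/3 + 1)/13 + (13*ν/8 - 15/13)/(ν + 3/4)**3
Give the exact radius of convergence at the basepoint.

Denominator factor (ν + 3/4)^3: pole of order 3 at -3/4, modulus 3/4.
Branch term (16/13)*log(1 - ν/(-3)): its argument vanishes at ν = -3, a logarithmic branch point, modulus 3.
The radius of convergence is the smallest modulus among the singular points: 3/4.

The radius of convergence is 3/4.


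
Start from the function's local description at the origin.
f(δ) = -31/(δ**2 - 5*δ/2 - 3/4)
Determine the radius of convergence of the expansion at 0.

Denominator factor (δ**2 - 5*δ/2 - 3/4): discriminant 37/4, real irrational roots 5/4 + (1/4)*sqrt(37) and 5/4 - (1/4)*sqrt(37); poles of order 1, moduli 5/4 + (1/4)*sqrt(37) and -5/4 + (1/4)*sqrt(37).
The radius of convergence is the smallest modulus among the singular points: -5/4 + (1/4)*sqrt(37).

The radius of convergence is -5/4 + (1/4)*sqrt(37).


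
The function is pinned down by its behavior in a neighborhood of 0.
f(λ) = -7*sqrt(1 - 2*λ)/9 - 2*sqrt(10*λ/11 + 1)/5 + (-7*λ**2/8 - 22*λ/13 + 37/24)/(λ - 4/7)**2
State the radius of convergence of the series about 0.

The radius of convergence is 1/2.

Denominator factor (λ - 4/7)^2: pole of order 2 at 4/7, modulus 4/7.
Branch term (-7/9)*sqrt(1 - λ/(1/2)): its argument vanishes at λ = 1/2, a square-root branch point, modulus 1/2.
Branch term (-2/5)*sqrt(1 - λ/(-11/10)): its argument vanishes at λ = -11/10, a square-root branch point, modulus 11/10.
The radius of convergence is the smallest modulus among the singular points: 1/2.


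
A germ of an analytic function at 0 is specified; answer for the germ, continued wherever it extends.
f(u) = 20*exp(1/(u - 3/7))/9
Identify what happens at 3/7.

The exponent 1/(u - (3/7)) has a pole at 3/7, so exp(1/(u - (3/7))) takes every nonzero value near it: an essential singularity (not a pole of any order).

The point is an essential singularity.


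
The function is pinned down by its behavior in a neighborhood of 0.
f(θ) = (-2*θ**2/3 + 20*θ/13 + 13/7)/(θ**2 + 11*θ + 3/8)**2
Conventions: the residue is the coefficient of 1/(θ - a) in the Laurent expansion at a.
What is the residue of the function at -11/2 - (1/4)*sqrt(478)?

The residue is -(2495/5198011)*sqrt(478).

The factor θ**2 + 11*θ + 3/8 splits as (θ - a)(θ - a') with a = -11/2 - (1/4)*sqrt(478), a' = -11/2 + (1/4)*sqrt(478). At the order-2 pole a set g(θ) = (θ - a)^2*f(θ) = [-2*θ**2/3 + 20*θ/13 + 13/7] / (θ - a')^2.
Order-2 pole: residue = g'(a); g'(-11/2 - (1/4)*sqrt(478)) = -(2495/5198011)*sqrt(478), so the residue is -(2495/5198011)*sqrt(478).


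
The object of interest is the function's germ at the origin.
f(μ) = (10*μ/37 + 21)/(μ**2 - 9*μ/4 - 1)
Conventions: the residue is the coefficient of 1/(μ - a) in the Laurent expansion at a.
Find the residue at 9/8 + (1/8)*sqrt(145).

The factor μ**2 - 9*μ/4 - 1 splits as (μ - a)(μ - a') with a = 9/8 + (1/8)*sqrt(145), a' = 9/8 - (1/8)*sqrt(145). At the order-1 pole a set g(μ) = (μ - a)*f(μ) = [10*μ/37 + 21] / (μ - a').
Simple pole: residue = g(a) at a = 9/8 + (1/8)*sqrt(145), which is 5/37 + (3153/5365)*sqrt(145).

The residue is 5/37 + (3153/5365)*sqrt(145).


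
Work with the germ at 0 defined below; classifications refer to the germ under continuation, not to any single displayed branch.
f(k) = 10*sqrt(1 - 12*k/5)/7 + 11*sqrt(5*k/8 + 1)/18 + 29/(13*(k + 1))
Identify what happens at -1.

The denominator factor k + 1 vanishes at -1 and appears to the power 1; the numerator there equals 29/13, nonzero, and no other factor vanishes.
The branch terms are analytic at this point.
Hence a pole whose order is the multiplicity, 1.

The point is a pole of order 1.


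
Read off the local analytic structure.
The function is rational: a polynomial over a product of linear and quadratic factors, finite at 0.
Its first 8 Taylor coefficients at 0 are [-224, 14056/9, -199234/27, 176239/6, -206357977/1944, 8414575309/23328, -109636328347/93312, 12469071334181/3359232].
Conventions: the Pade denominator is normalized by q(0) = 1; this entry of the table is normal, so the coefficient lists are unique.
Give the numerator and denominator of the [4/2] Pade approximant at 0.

The Pade approximant has numerator coefficients [-224, 271184139296/890976339, -361266575936/890976339, 405605172224/890976339, -306944454656/890976339]; denominator coefficients [1, 6668588735/1187968452, 14266602169/1781952678].

Taylor coefficients needed (read off): a_0 = -224, a_1 = 14056/9, a_2 = -199234/27, a_3 = 176239/6, a_4 = -206357977/1944, a_5 = 8414575309/23328, a_6 = -109636328347/93312.
Write the denominator as Q(y) = 1 + q1*y + q2*y^2. Requiring Q*f - P = O(y^7) with deg P <= 4 kills the coefficients of y^5..y^6 in Q*f:
  y^5: a_5 + q1*a_4 + q2*a_3 = 0, i.e. 8414575309/23328 + (-206357977/1944)*q1 + (176239/6)*q2 = 0.
  y^6: a_6 + q1*a_5 + q2*a_4 = 0, i.e. -109636328347/93312 + (8414575309/23328)*q1 + (-206357977/1944)*q2 = 0.
Solving this linear system: q1 = 6668588735/1187968452, q2 = 14266602169/1781952678.
The numerator is Q*f truncated at degree 4: P0 = a_0 = -224; P1 = a_1 + q1*a_0 = 271184139296/890976339; P2 = a_2 + q1*a_1 + q2*a_0 = -361266575936/890976339; P3 = a_3 + q1*a_2 + q2*a_1 = 405605172224/890976339; P4 = a_4 + q1*a_3 + q2*a_2 = -306944454656/890976339.


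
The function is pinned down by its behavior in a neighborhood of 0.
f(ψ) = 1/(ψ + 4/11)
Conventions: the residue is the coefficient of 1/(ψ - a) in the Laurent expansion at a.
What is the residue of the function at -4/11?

The residue is 1.

At the order-1 pole -4/11 set g(ψ) = (ψ - (-4/11))*f(ψ) = 1.
Simple pole: residue = g(a) at a = -4/11, which is 1.


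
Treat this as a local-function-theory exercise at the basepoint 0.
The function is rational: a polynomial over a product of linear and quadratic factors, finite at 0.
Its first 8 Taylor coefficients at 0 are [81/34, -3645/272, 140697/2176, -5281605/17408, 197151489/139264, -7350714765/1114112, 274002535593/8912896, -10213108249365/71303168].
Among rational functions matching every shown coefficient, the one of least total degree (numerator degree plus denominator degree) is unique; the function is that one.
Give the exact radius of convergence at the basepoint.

The radius of convergence is 5/8 - (1/24)*sqrt(97).

No rational of total degree below 2 reproduces all 8 coefficients; solving the [0/2] Pade equations on them gives f(u) = 9/(17*(u**2 + 5*u/4 + 2/9)), whose expansion matches every shown term.
Denominator factor (u**2 + 5*u/4 + 2/9): discriminant 97/144, real irrational roots -5/8 + (1/24)*sqrt(97) and -5/8 - (1/24)*sqrt(97); poles of order 1, moduli 5/8 - (1/24)*sqrt(97) and 5/8 + (1/24)*sqrt(97).
The radius of convergence is the smallest modulus among the singular points: 5/8 - (1/24)*sqrt(97).


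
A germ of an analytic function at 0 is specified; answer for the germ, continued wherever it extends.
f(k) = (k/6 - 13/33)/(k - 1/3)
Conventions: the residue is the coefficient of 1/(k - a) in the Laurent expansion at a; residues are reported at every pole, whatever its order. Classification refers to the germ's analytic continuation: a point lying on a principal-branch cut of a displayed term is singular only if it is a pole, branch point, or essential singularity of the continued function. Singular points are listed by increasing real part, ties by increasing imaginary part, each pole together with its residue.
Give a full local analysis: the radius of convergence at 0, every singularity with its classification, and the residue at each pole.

Denominator factor (k - 1/3): pole of order 1 at 1/3, modulus 1/3.
The radius of convergence is the smallest modulus among the singular points: 1/3.
At the order-1 pole 1/3 set g(k) = (k - (1/3))*f(k) = k/6 - 13/33.
Simple pole: residue = g(a) at a = 1/3, which is -67/198.

Radius of convergence at 0: 1/3.
At 1/3: a pole of order 1; residue -67/198.


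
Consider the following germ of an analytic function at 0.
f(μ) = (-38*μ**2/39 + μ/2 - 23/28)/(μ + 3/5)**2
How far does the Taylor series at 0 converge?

Denominator factor (μ + 3/5)^2: pole of order 2 at -3/5, modulus 3/5.
The radius of convergence is the smallest modulus among the singular points: 3/5.

The radius of convergence is 3/5.


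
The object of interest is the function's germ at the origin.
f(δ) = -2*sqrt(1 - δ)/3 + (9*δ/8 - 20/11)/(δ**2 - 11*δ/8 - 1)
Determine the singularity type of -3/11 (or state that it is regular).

The point is a regular point.

Denominator factors: δ**2 - 11*δ/8 - 1 = -533/968 at δ = -3/11 — none vanishes.
Branch term sqrt(1 - δ/(1)): argument at -3/11 is 14/11, nonzero, so -3/11 is not its branch point (a point on a principal cut is still regular for the continued germ).
So the germ continues analytically to -3/11.


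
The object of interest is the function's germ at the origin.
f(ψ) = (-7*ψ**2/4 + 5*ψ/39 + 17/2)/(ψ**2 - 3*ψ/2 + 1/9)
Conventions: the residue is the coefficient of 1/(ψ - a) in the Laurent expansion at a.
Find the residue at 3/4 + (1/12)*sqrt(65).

The residue is -779/624 + (25541/40560)*sqrt(65).

The factor ψ**2 - 3*ψ/2 + 1/9 splits as (ψ - a)(ψ - a') with a = 3/4 + (1/12)*sqrt(65), a' = 3/4 - (1/12)*sqrt(65). At the order-1 pole a set g(ψ) = (ψ - a)*f(ψ) = [-7*ψ**2/4 + 5*ψ/39 + 17/2] / (ψ - a').
Simple pole: residue = g(a) at a = 3/4 + (1/12)*sqrt(65), which is -779/624 + (25541/40560)*sqrt(65).


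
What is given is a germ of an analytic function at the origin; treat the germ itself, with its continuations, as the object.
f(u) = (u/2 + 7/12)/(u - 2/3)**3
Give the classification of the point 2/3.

The denominator factor u - 2/3 vanishes at 2/3 and appears to the power 3; the numerator there equals 11/12, nonzero, and no other factor vanishes.
Hence a pole whose order is the multiplicity, 3.

The point is a pole of order 3.


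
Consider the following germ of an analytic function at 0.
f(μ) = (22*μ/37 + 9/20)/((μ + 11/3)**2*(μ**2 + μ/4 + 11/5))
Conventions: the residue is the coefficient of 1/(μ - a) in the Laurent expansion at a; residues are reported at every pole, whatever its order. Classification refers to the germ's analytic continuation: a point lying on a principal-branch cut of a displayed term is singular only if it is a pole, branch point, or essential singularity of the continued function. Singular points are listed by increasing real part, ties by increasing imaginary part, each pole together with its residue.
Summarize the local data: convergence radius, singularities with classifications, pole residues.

Radius of convergence at 0: (1/5)*sqrt(55).
At -11/3: a pole of order 2; residue -4193865/260028637.
At (-1/8) - ((1/40)*sqrt(3495))*i: a pole of order 1; residue (4193865/520057274) + ((41851203/121173344842)*sqrt(3495))*i.
At (-1/8) + ((1/40)*sqrt(3495))*i: a pole of order 1; residue (4193865/520057274) - ((41851203/121173344842)*sqrt(3495))*i.

Denominator factor (μ**2 + μ/4 + 11/5): discriminant -699/80, complex-conjugate roots (-1/8) + ((1/40)*sqrt(3495))*i and (-1/8) - ((1/40)*sqrt(3495))*i; poles of order 1, moduli (1/5)*sqrt(55) and (1/5)*sqrt(55).
Denominator factor (μ + 11/3)^2: pole of order 2 at -11/3, modulus 11/3.
The radius of convergence is the smallest modulus among the singular points: (1/5)*sqrt(55).
At the order-2 pole -11/3 set g(μ) = (μ - (-11/3))^2*f(μ) = (22*μ/37 + 9/20)/(μ**2 + μ/4 + 11/5).
Order-2 pole: residue = g'(a); g'(-11/3) = -4193865/260028637, so the residue is -4193865/260028637.
The factor μ**2 + μ/4 + 11/5 splits as (μ - a)(μ - a') with a = (-1/8) - ((1/40)*sqrt(3495))*i, a' = (-1/8) + ((1/40)*sqrt(3495))*i. At the order-1 pole a set g(μ) = (μ - a)*f(μ) = [(22*μ/37 + 9/20)/(μ + 11/3)**2] / (μ - a').
Simple pole: residue = g(a) at a = (-1/8) - ((1/40)*sqrt(3495))*i, which is (4193865/520057274) + ((41851203/121173344842)*sqrt(3495))*i.
The factor μ**2 + μ/4 + 11/5 splits as (μ - a)(μ - a') with a = (-1/8) + ((1/40)*sqrt(3495))*i, a' = (-1/8) - ((1/40)*sqrt(3495))*i. At the order-1 pole a set g(μ) = (μ - a)*f(μ) = [(22*μ/37 + 9/20)/(μ + 11/3)**2] / (μ - a').
Simple pole: residue = g(a) at a = (-1/8) + ((1/40)*sqrt(3495))*i, which is (4193865/520057274) - ((41851203/121173344842)*sqrt(3495))*i.
List the singular points by increasing real part (a conjugate pair: the negative imaginary part first).
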